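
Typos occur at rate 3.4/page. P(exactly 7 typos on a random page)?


Poisson(λ=3.4): P(X=7) = e^(-λ)×λ^k/k!
= e^(-3.4) × 3.4^7 / 7!
≈ 0.03337326996 × 5252.3350144 / 5040 ≈ 0.034779

P(X=7) ≈ 0.034779 ≈ 3.48%


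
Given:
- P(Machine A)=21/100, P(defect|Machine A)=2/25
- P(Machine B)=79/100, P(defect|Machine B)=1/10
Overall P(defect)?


P(B) = Σ P(B|Aᵢ)×P(Aᵢ)
  2/25×21/100 = 21/1250
  1/10×79/100 = 79/1000
Sum = 479/5000

P(defect) = 479/5000 ≈ 9.58%


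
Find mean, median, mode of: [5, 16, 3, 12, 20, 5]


Sorted: [3, 5, 5, 12, 16, 20]
Mean = 61/6
Median = 17/2
Freq: {5: 2, 16: 1, 3: 1, 12: 1, 20: 1}
Mode: [5]

Mean=61/6, Median=17/2, Mode=5


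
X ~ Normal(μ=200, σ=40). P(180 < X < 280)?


z₁=(180-200)/40=-0.5, z₂=(280-200)/40=2.0
P = Φ(2.0) - Φ(-0.5) = 0.977250 - 0.308538 = 0.668712 ≈ 0.6687

P(180 < X < 280) ≈ 0.6687


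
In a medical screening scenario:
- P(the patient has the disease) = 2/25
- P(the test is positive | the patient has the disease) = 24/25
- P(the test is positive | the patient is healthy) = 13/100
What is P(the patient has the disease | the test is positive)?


Using Bayes' theorem:
P(A|B) = P(B|A)·P(A) / P(B)

P(the test is positive) = 24/25 × 2/25 + 13/100 × 23/25
= 48/625 + 299/2500 = 491/2500

P(the patient has the disease|the test is positive) = (48/625) / (491/2500) = 192/491

P(the patient has the disease|the test is positive) = 192/491 ≈ 39.10%


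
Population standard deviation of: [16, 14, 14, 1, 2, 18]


Mean = 65/6
  (16-65/6)²=961/36
  (14-65/6)²=361/36
  (14-65/6)²=361/36
  (1-65/6)²=3481/36
  (2-65/6)²=2809/36
  (18-65/6)²=1849/36
Σ(x-μ)² = 1637/6
σ² = (1637/6)/6 = 1637/36

σ = √(1637/36) ≈ 6.7433


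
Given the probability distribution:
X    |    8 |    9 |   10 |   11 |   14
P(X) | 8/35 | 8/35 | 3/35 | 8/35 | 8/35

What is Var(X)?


E[X] = 366/35
E[X²] = 3996/35
Var(X) = E[X²] - (E[X])² = 3996/35 - 133956/1225 = 5904/1225

Var(X) = 5904/1225 ≈ 4.8196


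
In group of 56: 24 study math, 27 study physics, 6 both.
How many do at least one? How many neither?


|A∪B| = 24+27-6 = 45
Neither = 56-45 = 11

At least one: 45; Neither: 11


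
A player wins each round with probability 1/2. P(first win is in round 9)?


Geometric: P(X=9) = (1-p)^(k-1)×p = (1/2)^8×1/2 = 1/512

P(X=9) = 1/512 ≈ 0.20%


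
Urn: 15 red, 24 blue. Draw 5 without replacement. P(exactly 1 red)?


Hypergeometric: C(15,1)×C(24,4)/C(39,5)
= 15×10626/575757 = 2530/9139

P(X=1) = 2530/9139 ≈ 27.68%


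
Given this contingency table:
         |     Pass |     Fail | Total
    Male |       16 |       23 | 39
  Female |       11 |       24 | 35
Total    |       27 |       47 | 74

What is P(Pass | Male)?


P(Pass | Male) = 16/(16+23) = 16/39

P(Pass|Male) = 16/39 ≈ 41.03%


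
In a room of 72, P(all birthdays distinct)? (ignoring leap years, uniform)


P(all different) = Π(365-i)/365 for i=0..71
= (365/365)×(364/365)×...×(294/365)
= 0.000547

P ≈ 0.0005 ≈ 0.05%


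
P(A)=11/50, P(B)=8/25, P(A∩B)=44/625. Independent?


P(A)×P(B) = 44/625
P(A∩B) = 44/625
Equal ✓ → Independent

Yes, independent


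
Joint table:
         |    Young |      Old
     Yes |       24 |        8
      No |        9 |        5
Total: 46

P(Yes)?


P(Yes) = (24+8)/46 = 32/46 = 16/23

P(Yes) = 16/23 ≈ 69.57%


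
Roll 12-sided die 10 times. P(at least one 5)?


P(no 5)^10 = (11/12)^10 = 25937424601/61917364224
P(≥1) = 1 - 25937424601/61917364224 = 35979939623/61917364224

P = 35979939623/61917364224 ≈ 58.11%


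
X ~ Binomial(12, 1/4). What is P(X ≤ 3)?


P(X ≤ 3) = Σ P(X=i) for i=0..3
P(X=0) = 531441/16777216
P(X=1) = 531441/4194304
P(X=2) = 1948617/8388608
P(X=3) = 1082565/4194304
Sum = 10884699/16777216

P(X ≤ 3) = 10884699/16777216 ≈ 64.88%


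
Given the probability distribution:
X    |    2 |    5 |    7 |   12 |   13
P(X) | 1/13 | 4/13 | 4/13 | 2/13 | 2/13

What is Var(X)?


E[X] = 100/13
E[X²] = 926/13
Var(X) = E[X²] - (E[X])² = 926/13 - 10000/169 = 2038/169

Var(X) = 2038/169 ≈ 12.0592


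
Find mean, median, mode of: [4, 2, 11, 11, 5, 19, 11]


Sorted: [2, 4, 5, 11, 11, 11, 19]
Mean = 63/7 = 9
Median = 11
Freq: {4: 1, 2: 1, 11: 3, 5: 1, 19: 1}
Mode: [11]

Mean=9, Median=11, Mode=11


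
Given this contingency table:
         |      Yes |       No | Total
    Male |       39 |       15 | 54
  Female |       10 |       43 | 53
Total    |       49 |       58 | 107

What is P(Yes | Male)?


P(Yes | Male) = 39/(39+15) = 39/54 = 13/18

P(Yes|Male) = 13/18 ≈ 72.22%


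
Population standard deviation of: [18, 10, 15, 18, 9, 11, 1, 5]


Mean = 87/8
  (18-87/8)²=3249/64
  (10-87/8)²=49/64
  (15-87/8)²=1089/64
  (18-87/8)²=3249/64
  (9-87/8)²=225/64
  (11-87/8)²=1/64
  (1-87/8)²=6241/64
  (5-87/8)²=2209/64
Σ(x-μ)² = 2039/8
σ² = (2039/8)/8 = 2039/64

σ = √(2039/64) ≈ 5.6444


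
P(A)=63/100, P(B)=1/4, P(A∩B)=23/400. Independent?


P(A)×P(B) = 63/400
P(A∩B) = 23/400
Not equal → NOT independent

No, not independent


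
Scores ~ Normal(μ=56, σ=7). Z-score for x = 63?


z = (x - μ)/σ = (63 - 56)/7 = 1.0

z = 1.0


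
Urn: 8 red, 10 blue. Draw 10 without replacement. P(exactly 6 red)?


Hypergeometric: C(8,6)×C(10,4)/C(18,10)
= 28×210/43758 = 980/7293

P(X=6) = 980/7293 ≈ 13.44%


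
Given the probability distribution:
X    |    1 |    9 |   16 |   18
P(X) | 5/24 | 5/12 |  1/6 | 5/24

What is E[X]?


E[X] = Σ x·P(X=x)
= (1)×(5/24) + (9)×(5/12) + (16)×(1/6) + (18)×(5/24)
= 83/8

E[X] = 83/8


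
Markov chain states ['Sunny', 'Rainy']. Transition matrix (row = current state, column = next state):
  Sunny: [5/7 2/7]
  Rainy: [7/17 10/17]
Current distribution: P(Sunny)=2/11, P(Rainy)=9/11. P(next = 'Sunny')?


P(next=Sunny) = Σᵢ P(now=i)×P(i→Sunny)
= 2/11×5/7 + 9/11×7/17
= 10/77 + 63/187 = 611/1309

P = 611/1309 ≈ 0.4668


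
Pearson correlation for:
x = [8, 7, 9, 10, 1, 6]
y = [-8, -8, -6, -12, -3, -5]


n=6, Σx=41, Σy=-42, Σxy=-327, Σx²=331, Σy²=342
r = (6×(-327) - 41×(-42))/√((6×331 - 41²)(6×342 - (-42)²))
= -240/√(305×288) = -240/√87840 ≈ -240/296.3781 ≈ -0.8098

r ≈ -0.8098


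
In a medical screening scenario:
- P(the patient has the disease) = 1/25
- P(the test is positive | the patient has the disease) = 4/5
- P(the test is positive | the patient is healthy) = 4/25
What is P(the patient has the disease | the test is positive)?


Using Bayes' theorem:
P(A|B) = P(B|A)·P(A) / P(B)

P(the test is positive) = 4/5 × 1/25 + 4/25 × 24/25
= 4/125 + 96/625 = 116/625

P(the patient has the disease|the test is positive) = (4/125) / (116/625) = 5/29

P(the patient has the disease|the test is positive) = 5/29 ≈ 17.24%


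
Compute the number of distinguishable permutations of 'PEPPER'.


Letters: 6, freq: {'P': 3, 'E': 2, 'R': 1}
6!/(3!×2!×1!) = 720/12 = 60

60


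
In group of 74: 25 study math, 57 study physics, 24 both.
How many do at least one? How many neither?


|A∪B| = 25+57-24 = 58
Neither = 74-58 = 16

At least one: 58; Neither: 16


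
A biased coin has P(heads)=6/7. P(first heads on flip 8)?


Geometric: P(X=8) = (1-p)^(k-1)×p = (1/7)^7×6/7 = 6/5764801

P(X=8) = 6/5764801 ≈ 0.00%


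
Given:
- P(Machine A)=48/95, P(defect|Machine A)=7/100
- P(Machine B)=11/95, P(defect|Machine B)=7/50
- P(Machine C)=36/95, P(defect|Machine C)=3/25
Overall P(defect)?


P(B) = Σ P(B|Aᵢ)×P(Aᵢ)
  7/100×48/95 = 84/2375
  7/50×11/95 = 77/4750
  3/25×36/95 = 108/2375
Sum = 461/4750

P(defect) = 461/4750 ≈ 9.71%


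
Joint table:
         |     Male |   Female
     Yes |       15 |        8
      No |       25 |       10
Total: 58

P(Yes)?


P(Yes) = (15+8)/58 = 23/58

P(Yes) = 23/58 ≈ 39.66%


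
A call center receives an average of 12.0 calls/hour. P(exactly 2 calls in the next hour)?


Poisson(λ=12.0): P(X=2) = e^(-λ)×λ^k/k!
= e^(-12.0) × 12.0^2 / 2!
≈ 6.144212353e-06 × 144 / 2 ≈ 0.000442

P(X=2) ≈ 0.000442 ≈ 0.04%


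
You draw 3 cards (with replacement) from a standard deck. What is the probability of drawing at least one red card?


P(not a red card) = 26/52 = 1/2
P(none in 3 draws) = (1/2)^3 = 1/8
P(≥1 red card) = 1 - 1/8 = 7/8

P = 7/8 ≈ 87.50%


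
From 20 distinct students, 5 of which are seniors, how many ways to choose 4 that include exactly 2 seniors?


Choose 2 of the 5 seniors and 2 of the other 15 students:
C(5,2)×C(15,2) = 10×105 = 1050

1050


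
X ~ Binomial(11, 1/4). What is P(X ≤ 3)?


P(X ≤ 3) = Σ P(X=i) for i=0..3
P(X=0) = 177147/4194304
P(X=1) = 649539/4194304
P(X=2) = 1082565/4194304
P(X=3) = 1082565/4194304
Sum = 373977/524288

P(X ≤ 3) = 373977/524288 ≈ 71.33%


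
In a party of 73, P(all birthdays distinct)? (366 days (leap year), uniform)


P(all different) = Π(366-i)/366 for i=0..72
= (366/366)×(365/366)×...×(294/366)
= 0.000449

P ≈ 0.0004 ≈ 0.04%


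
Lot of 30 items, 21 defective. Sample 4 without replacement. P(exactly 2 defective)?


Hypergeometric: C(21,2)×C(9,2)/C(30,4)
= 210×36/27405 = 8/29

P(X=2) = 8/29 ≈ 27.59%


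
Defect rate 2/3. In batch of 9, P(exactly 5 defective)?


Binomial: P(X=5) = C(9,5)×p^5×(1-p)^4
= 126 × 32/243 × 1/81 = 448/2187

P(X=5) = 448/2187 ≈ 20.48%


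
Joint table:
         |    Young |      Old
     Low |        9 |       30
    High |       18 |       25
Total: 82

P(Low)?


P(Low) = (9+30)/82 = 39/82

P(Low) = 39/82 ≈ 47.56%


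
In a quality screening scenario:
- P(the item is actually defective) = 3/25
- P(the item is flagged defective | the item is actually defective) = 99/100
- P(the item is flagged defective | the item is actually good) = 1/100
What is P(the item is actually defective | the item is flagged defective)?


Using Bayes' theorem:
P(A|B) = P(B|A)·P(A) / P(B)

P(the item is flagged defective) = 99/100 × 3/25 + 1/100 × 22/25
= 297/2500 + 11/1250 = 319/2500

P(the item is actually defective|the item is flagged defective) = (297/2500) / (319/2500) = 27/29

P(the item is actually defective|the item is flagged defective) = 27/29 ≈ 93.10%


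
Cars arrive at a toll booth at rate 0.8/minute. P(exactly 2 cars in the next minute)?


Poisson(λ=0.8): P(X=2) = e^(-λ)×λ^k/k!
= e^(-0.8) × 0.8^2 / 2!
≈ 0.4493289641 × 0.64 / 2 ≈ 0.143785

P(X=2) ≈ 0.143785 ≈ 14.38%


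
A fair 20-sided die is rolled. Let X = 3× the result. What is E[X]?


E[die] = (1+20)/2 = 21/2
E[X] = 3 × 21/2 = 63/2

E[X] = 63/2


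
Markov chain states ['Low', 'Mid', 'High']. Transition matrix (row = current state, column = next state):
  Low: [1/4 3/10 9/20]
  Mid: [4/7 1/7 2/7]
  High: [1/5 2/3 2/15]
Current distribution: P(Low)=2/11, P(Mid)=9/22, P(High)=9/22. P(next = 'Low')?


P(next=Low) = Σᵢ P(now=i)×P(i→Low)
= 2/11×1/4 + 9/22×4/7 + 9/22×1/5
= 1/22 + 18/77 + 9/110 = 139/385

P = 139/385 ≈ 0.3610


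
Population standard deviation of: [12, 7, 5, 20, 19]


Mean = 63/5
  (12-63/5)²=9/25
  (7-63/5)²=784/25
  (5-63/5)²=1444/25
  (20-63/5)²=1369/25
  (19-63/5)²=1024/25
Σ(x-μ)² = 926/5
σ² = (926/5)/5 = 926/25

σ = √(926/25) ≈ 6.0860


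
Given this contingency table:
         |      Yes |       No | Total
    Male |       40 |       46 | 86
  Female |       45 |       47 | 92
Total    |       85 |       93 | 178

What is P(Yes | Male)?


P(Yes | Male) = 40/(40+46) = 40/86 = 20/43

P(Yes|Male) = 20/43 ≈ 46.51%


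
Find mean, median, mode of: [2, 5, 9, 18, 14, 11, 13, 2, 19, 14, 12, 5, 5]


Sorted: [2, 2, 5, 5, 5, 9, 11, 12, 13, 14, 14, 18, 19]
Mean = 129/13
Median = 11
Freq: {2: 2, 5: 3, 9: 1, 18: 1, 14: 2, 11: 1, 13: 1, 19: 1, 12: 1}
Mode: [5]

Mean=129/13, Median=11, Mode=5


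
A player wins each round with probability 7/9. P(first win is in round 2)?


Geometric: P(X=2) = (1-p)^(k-1)×p = (2/9)^1×7/9 = 14/81

P(X=2) = 14/81 ≈ 17.28%


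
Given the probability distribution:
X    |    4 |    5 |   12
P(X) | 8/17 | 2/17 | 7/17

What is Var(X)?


E[X] = 126/17
E[X²] = 1186/17
Var(X) = E[X²] - (E[X])² = 1186/17 - 15876/289 = 4286/289

Var(X) = 4286/289 ≈ 14.8304


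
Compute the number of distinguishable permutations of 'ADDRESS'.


Letters: 7, freq: {'A': 1, 'D': 2, 'R': 1, 'E': 1, 'S': 2}
7!/(1!×2!×1!×1!×2!) = 5040/4 = 1260

1260


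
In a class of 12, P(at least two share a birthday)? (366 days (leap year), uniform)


P(all different) = Π(366-i)/366 for i=0..11
= 0.833396
P(match) = 1 - 0.833396 = 0.166604

P ≈ 0.1666 ≈ 16.66%


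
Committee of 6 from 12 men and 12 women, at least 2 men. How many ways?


Count by #men:
  2M,4W: C(12,2)×C(12,4)=32670
  3M,3W: C(12,3)×C(12,3)=48400
  4M,2W: C(12,4)×C(12,2)=32670
  5M,1W: C(12,5)×C(12,1)=9504
  6M,0W: C(12,6)×C(12,0)=924
Total = 124168

124168


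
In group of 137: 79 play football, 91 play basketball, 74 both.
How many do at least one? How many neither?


|A∪B| = 79+91-74 = 96
Neither = 137-96 = 41

At least one: 96; Neither: 41


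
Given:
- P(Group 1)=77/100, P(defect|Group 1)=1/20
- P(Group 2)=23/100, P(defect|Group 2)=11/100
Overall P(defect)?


P(B) = Σ P(B|Aᵢ)×P(Aᵢ)
  1/20×77/100 = 77/2000
  11/100×23/100 = 253/10000
Sum = 319/5000

P(defect) = 319/5000 ≈ 6.38%


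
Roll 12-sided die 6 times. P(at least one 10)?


P(no 10)^6 = (11/12)^6 = 1771561/2985984
P(≥1) = 1 - 1771561/2985984 = 1214423/2985984

P = 1214423/2985984 ≈ 40.67%


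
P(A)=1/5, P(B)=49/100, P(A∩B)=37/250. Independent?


P(A)×P(B) = 49/500
P(A∩B) = 37/250
Not equal → NOT independent

No, not independent


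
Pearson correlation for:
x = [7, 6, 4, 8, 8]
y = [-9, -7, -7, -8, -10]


n=5, Σx=33, Σy=-41, Σxy=-277, Σx²=229, Σy²=343
r = (5×(-277) - 33×(-41))/√((5×229 - 33²)(5×343 - (-41)²))
= -32/√(56×34) = -32/√1904 ≈ -32/43.6348 ≈ -0.7334

r ≈ -0.7334


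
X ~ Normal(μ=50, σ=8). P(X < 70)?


z = (70-50)/8 = 2.5
P(Z < 2.5) = 0.9938

P(X < 70) ≈ 0.9938


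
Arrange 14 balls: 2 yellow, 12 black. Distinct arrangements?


14!/(2!×12!) = 91

91


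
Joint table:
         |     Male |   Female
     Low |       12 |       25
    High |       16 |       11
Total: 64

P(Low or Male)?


P(Low∨Male) = P(Low) + P(Male) - P(Low∧Male)
= (37 + 28 - 12)/64 = 53/64

P = 53/64 ≈ 82.81%


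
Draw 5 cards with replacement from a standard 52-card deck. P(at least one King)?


P(not a King) = 48/52 = 12/13
P(none in 5 draws) = (12/13)^5 = 248832/371293
P(≥1 King) = 1 - 248832/371293 = 122461/371293

P = 122461/371293 ≈ 32.98%


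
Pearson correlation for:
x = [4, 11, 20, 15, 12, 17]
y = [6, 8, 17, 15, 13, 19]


n=6, Σx=79, Σy=78, Σxy=1156, Σx²=1195, Σy²=1144
r = (6×1156 - 79×78)/√((6×1195 - 79²)(6×1144 - 78²))
= 774/√(929×780) = 774/√724620 ≈ 774/851.2461 ≈ 0.9093

r ≈ 0.9093


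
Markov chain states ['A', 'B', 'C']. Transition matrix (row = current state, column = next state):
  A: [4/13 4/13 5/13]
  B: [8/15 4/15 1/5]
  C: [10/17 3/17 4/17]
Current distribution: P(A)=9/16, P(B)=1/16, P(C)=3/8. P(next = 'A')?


P(next=A) = Σᵢ P(now=i)×P(i→A)
= 9/16×4/13 + 1/16×8/15 + 3/8×10/17
= 9/52 + 1/30 + 15/68 = 2831/6630

P = 2831/6630 ≈ 0.4270


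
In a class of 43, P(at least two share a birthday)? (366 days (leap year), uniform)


P(all different) = Π(366-i)/366 for i=0..42
= 0.076637
P(match) = 1 - 0.076637 = 0.923363

P ≈ 0.9234 ≈ 92.34%


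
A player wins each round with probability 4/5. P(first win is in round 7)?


Geometric: P(X=7) = (1-p)^(k-1)×p = (1/5)^6×4/5 = 4/78125

P(X=7) = 4/78125 ≈ 0.01%


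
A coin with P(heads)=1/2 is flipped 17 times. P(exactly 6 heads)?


Binomial: P(X=6) = C(17,6)×p^6×(1-p)^11
= 12376 × 1/64 × 1/2048 = 1547/16384

P(X=6) = 1547/16384 ≈ 9.44%


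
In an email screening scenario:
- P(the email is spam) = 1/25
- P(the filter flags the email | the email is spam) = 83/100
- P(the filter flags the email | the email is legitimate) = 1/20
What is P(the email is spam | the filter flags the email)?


Using Bayes' theorem:
P(A|B) = P(B|A)·P(A) / P(B)

P(the filter flags the email) = 83/100 × 1/25 + 1/20 × 24/25
= 83/2500 + 6/125 = 203/2500

P(the email is spam|the filter flags the email) = (83/2500) / (203/2500) = 83/203

P(the email is spam|the filter flags the email) = 83/203 ≈ 40.89%


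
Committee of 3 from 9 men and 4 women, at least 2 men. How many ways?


Count by #men:
  2M,1W: C(9,2)×C(4,1)=144
  3M,0W: C(9,3)×C(4,0)=84
Total = 228

228


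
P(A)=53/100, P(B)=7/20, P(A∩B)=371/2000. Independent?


P(A)×P(B) = 371/2000
P(A∩B) = 371/2000
Equal ✓ → Independent

Yes, independent


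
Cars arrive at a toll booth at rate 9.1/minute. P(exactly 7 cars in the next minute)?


Poisson(λ=9.1): P(X=7) = e^(-λ)×λ^k/k!
= e^(-9.1) × 9.1^7 / 7!
≈ 0.0001116658085 × 5167610.19357 / 5040 ≈ 0.114493

P(X=7) ≈ 0.114493 ≈ 11.45%


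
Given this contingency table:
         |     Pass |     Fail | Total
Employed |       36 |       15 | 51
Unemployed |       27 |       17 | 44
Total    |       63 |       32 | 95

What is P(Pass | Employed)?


P(Pass | Employed) = 36/(36+15) = 36/51 = 12/17

P(Pass|Employed) = 12/17 ≈ 70.59%


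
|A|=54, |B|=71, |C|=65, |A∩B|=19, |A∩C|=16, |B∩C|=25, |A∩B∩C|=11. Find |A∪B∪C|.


|A∪B∪C| = 54+71+65-19-16-25+11 = 141

|A∪B∪C| = 141


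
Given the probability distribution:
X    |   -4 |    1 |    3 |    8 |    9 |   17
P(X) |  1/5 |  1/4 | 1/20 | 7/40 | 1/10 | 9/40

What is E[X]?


E[X] = Σ x·P(X=x)
= (-4)×(1/5) + (1)×(1/4) + (3)×(1/20) + (8)×(7/40) + (9)×(1/10) + (17)×(9/40)
= 229/40

E[X] = 229/40


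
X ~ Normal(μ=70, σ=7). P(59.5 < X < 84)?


z₁=(59.5-70)/7=-1.5, z₂=(84-70)/7=2.0
P = Φ(2.0) - Φ(-1.5) = 0.977250 - 0.066807 = 0.910443 ≈ 0.9104

P(59.5 < X < 84) ≈ 0.9104


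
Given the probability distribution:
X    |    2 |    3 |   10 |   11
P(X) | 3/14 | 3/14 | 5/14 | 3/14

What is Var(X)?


E[X] = 7
E[X²] = 451/7
Var(X) = E[X²] - (E[X])² = 451/7 - 49 = 108/7

Var(X) = 108/7 ≈ 15.4286


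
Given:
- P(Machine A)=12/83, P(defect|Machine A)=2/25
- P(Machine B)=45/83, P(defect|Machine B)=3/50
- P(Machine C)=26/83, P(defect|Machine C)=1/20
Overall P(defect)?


P(B) = Σ P(B|Aᵢ)×P(Aᵢ)
  2/25×12/83 = 24/2075
  3/50×45/83 = 27/830
  1/20×26/83 = 13/830
Sum = 124/2075

P(defect) = 124/2075 ≈ 5.98%


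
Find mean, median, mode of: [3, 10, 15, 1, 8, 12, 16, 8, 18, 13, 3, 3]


Sorted: [1, 3, 3, 3, 8, 8, 10, 12, 13, 15, 16, 18]
Mean = 110/12 = 55/6
Median = 9
Freq: {3: 3, 10: 1, 15: 1, 1: 1, 8: 2, 12: 1, 16: 1, 18: 1, 13: 1}
Mode: [3]

Mean=55/6, Median=9, Mode=3


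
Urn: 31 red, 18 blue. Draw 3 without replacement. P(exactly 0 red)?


Hypergeometric: C(31,0)×C(18,3)/C(49,3)
= 1×816/18424 = 102/2303

P(X=0) = 102/2303 ≈ 4.43%


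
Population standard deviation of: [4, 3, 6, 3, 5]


Mean = 21/5
  (4-21/5)²=1/25
  (3-21/5)²=36/25
  (6-21/5)²=81/25
  (3-21/5)²=36/25
  (5-21/5)²=16/25
Σ(x-μ)² = 34/5
σ² = (34/5)/5 = 34/25

σ = √(34/25) ≈ 1.1662


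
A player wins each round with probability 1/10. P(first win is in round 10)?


Geometric: P(X=10) = (1-p)^(k-1)×p = (9/10)^9×1/10 = 387420489/10000000000

P(X=10) = 387420489/10000000000 ≈ 3.87%


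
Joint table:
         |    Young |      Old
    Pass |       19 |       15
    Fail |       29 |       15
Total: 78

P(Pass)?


P(Pass) = (19+15)/78 = 34/78 = 17/39

P(Pass) = 17/39 ≈ 43.59%


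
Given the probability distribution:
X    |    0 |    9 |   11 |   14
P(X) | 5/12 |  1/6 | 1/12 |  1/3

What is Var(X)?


E[X] = 85/12
E[X²] = 1067/12
Var(X) = E[X²] - (E[X])² = 1067/12 - 7225/144 = 5579/144

Var(X) = 5579/144 ≈ 38.7431


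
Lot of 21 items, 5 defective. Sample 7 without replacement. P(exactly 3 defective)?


Hypergeometric: C(5,3)×C(16,4)/C(21,7)
= 10×1820/116280 = 455/2907

P(X=3) = 455/2907 ≈ 15.65%


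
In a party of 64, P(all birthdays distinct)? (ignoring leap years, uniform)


P(all different) = Π(365-i)/365 for i=0..63
= (365/365)×(364/365)×...×(302/365)
= 0.002810

P ≈ 0.0028 ≈ 0.28%


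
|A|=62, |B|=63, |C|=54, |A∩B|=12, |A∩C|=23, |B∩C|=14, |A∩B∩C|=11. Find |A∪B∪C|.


|A∪B∪C| = 62+63+54-12-23-14+11 = 141

|A∪B∪C| = 141


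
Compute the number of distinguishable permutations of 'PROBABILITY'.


Letters: 11, freq: {'P': 1, 'R': 1, 'O': 1, 'B': 2, 'A': 1, 'I': 2, 'L': 1, 'T': 1, 'Y': 1}
11!/(1!×1!×1!×2!×1!×2!×1!×1!×1!) = 39916800/4 = 9979200

9979200


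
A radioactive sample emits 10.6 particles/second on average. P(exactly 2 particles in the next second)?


Poisson(λ=10.6): P(X=2) = e^(-λ)×λ^k/k!
= e^(-10.6) × 10.6^2 / 2!
≈ 2.491600973e-05 × 112.36 / 2 ≈ 0.001400

P(X=2) ≈ 0.001400 ≈ 0.14%


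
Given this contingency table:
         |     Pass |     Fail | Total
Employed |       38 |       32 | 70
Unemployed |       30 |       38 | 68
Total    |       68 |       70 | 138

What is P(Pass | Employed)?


P(Pass | Employed) = 38/(38+32) = 38/70 = 19/35

P(Pass|Employed) = 19/35 ≈ 54.29%


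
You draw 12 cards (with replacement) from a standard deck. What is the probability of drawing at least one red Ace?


P(not a red Ace) = 50/52 = 25/26
P(none in 12 draws) = (25/26)^12 = 59604644775390625/95428956661682176
P(≥1 red Ace) = 1 - 59604644775390625/95428956661682176 = 35824311886291551/95428956661682176

P = 35824311886291551/95428956661682176 ≈ 37.54%


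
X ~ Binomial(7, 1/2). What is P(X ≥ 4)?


P(X ≥ 4) = Σ P(X=i) for i=4..7
P(X=4) = 35/128
P(X=5) = 21/128
P(X=6) = 7/128
P(X=7) = 1/128
Sum = 1/2

P(X ≥ 4) = 1/2 ≈ 50.00%


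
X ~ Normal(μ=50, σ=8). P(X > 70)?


z = (70-50)/8 = 2.5
P(X > 70) = 1 - P(Z ≤ 2.5) = 1 - 0.9938 = 0.0062

P(X > 70) ≈ 0.0062


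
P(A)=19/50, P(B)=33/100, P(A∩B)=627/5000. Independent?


P(A)×P(B) = 627/5000
P(A∩B) = 627/5000
Equal ✓ → Independent

Yes, independent


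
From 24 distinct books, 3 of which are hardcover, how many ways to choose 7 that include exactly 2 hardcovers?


Choose 2 of the 3 hardcovers and 5 of the other 21 books:
C(3,2)×C(21,5) = 3×20349 = 61047

61047


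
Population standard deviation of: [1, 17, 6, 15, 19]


Mean = 58/5
  (1-58/5)²=2809/25
  (17-58/5)²=729/25
  (6-58/5)²=784/25
  (15-58/5)²=289/25
  (19-58/5)²=1369/25
Σ(x-μ)² = 1196/5
σ² = (1196/5)/5 = 1196/25

σ = √(1196/25) ≈ 6.9166


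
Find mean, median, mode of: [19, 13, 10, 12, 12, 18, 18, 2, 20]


Sorted: [2, 10, 12, 12, 13, 18, 18, 19, 20]
Mean = 124/9
Median = 13
Freq: {19: 1, 13: 1, 10: 1, 12: 2, 18: 2, 2: 1, 20: 1}
Mode: [12, 18]

Mean=124/9, Median=13, Mode=[12, 18]


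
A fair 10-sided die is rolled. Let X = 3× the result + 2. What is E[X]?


E[die] = (1+10)/2 = 11/2
E[X] = 3×11/2 + 2 = 37/2

E[X] = 37/2


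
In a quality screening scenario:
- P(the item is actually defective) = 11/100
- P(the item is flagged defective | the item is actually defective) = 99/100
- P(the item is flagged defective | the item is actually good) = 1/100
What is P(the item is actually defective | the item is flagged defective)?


Using Bayes' theorem:
P(A|B) = P(B|A)·P(A) / P(B)

P(the item is flagged defective) = 99/100 × 11/100 + 1/100 × 89/100
= 1089/10000 + 89/10000 = 589/5000

P(the item is actually defective|the item is flagged defective) = (1089/10000) / (589/5000) = 1089/1178

P(the item is actually defective|the item is flagged defective) = 1089/1178 ≈ 92.44%


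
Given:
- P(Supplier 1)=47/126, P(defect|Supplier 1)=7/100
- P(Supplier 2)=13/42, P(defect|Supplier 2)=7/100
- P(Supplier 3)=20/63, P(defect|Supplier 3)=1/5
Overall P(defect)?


P(B) = Σ P(B|Aᵢ)×P(Aᵢ)
  7/100×47/126 = 47/1800
  7/100×13/42 = 13/600
  1/5×20/63 = 4/63
Sum = 701/6300

P(defect) = 701/6300 ≈ 11.13%


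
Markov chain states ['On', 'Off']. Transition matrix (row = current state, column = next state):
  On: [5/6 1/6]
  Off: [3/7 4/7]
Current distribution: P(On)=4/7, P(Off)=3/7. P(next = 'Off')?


P(next=Off) = Σᵢ P(now=i)×P(i→Off)
= 4/7×1/6 + 3/7×4/7
= 2/21 + 12/49 = 50/147

P = 50/147 ≈ 0.3401


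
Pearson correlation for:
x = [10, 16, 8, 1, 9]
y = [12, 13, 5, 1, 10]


n=5, Σx=44, Σy=41, Σxy=459, Σx²=502, Σy²=439
r = (5×459 - 44×41)/√((5×502 - 44²)(5×439 - 41²))
= 491/√(574×514) = 491/√295036 ≈ 491/543.1722 ≈ 0.9039

r ≈ 0.9039


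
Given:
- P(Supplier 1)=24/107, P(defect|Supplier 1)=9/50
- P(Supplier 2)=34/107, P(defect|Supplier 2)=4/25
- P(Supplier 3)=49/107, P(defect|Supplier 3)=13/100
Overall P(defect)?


P(B) = Σ P(B|Aᵢ)×P(Aᵢ)
  9/50×24/107 = 108/2675
  4/25×34/107 = 136/2675
  13/100×49/107 = 637/10700
Sum = 1613/10700

P(defect) = 1613/10700 ≈ 15.07%


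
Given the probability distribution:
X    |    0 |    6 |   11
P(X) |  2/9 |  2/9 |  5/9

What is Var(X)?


E[X] = 67/9
E[X²] = 677/9
Var(X) = E[X²] - (E[X])² = 677/9 - 4489/81 = 1604/81

Var(X) = 1604/81 ≈ 19.8025


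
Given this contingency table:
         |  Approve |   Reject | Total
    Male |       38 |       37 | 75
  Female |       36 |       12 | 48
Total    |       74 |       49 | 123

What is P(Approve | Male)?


P(Approve | Male) = 38/(38+37) = 38/75

P(Approve|Male) = 38/75 ≈ 50.67%


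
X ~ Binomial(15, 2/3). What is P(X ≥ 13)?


P(X ≥ 13) = Σ P(X=i) for i=13..15
P(X=13) = 286720/4782969
P(X=14) = 81920/4782969
P(X=15) = 32768/14348907
Sum = 1138688/14348907

P(X ≥ 13) = 1138688/14348907 ≈ 7.94%


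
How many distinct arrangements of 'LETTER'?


Letters: 6, freq: {'L': 1, 'E': 2, 'T': 2, 'R': 1}
6!/(1!×2!×2!×1!) = 720/4 = 180

180


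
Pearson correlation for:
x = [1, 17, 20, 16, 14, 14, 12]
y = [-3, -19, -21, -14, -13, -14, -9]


n=7, Σx=94, Σy=-93, Σxy=-1456, Σx²=1482, Σy²=1453
r = (7×(-1456) - 94×(-93))/√((7×1482 - 94²)(7×1453 - (-93)²))
= -1450/√(1538×1522) = -1450/√2340836 ≈ -1450/1529.9791 ≈ -0.9477

r ≈ -0.9477


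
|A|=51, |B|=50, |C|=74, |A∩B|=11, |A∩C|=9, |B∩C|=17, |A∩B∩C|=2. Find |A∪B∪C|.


|A∪B∪C| = 51+50+74-11-9-17+2 = 140

|A∪B∪C| = 140


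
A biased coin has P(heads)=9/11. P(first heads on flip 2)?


Geometric: P(X=2) = (1-p)^(k-1)×p = (2/11)^1×9/11 = 18/121

P(X=2) = 18/121 ≈ 14.88%


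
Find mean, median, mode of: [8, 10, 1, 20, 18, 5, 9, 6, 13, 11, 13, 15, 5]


Sorted: [1, 5, 5, 6, 8, 9, 10, 11, 13, 13, 15, 18, 20]
Mean = 134/13
Median = 10
Freq: {8: 1, 10: 1, 1: 1, 20: 1, 18: 1, 5: 2, 9: 1, 6: 1, 13: 2, 11: 1, 15: 1}
Mode: [5, 13]

Mean=134/13, Median=10, Mode=[5, 13]


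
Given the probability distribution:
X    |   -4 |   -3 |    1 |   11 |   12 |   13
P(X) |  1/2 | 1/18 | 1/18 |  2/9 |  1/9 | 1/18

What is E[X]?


E[X] = Σ x·P(X=x)
= (-4)×(1/2) + (-3)×(1/18) + (1)×(1/18) + (11)×(2/9) + (12)×(1/9) + (13)×(1/18)
= 43/18

E[X] = 43/18


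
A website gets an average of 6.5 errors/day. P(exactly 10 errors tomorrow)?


Poisson(λ=6.5): P(X=10) = e^(-λ)×λ^k/k!
= e^(-6.5) × 6.5^10 / 10!
≈ 0.001503439193 × 134627433.446 / 3628800 ≈ 0.055777

P(X=10) ≈ 0.055777 ≈ 5.58%


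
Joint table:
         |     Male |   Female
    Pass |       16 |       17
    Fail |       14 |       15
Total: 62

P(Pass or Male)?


P(Pass∨Male) = P(Pass) + P(Male) - P(Pass∧Male)
= (33 + 30 - 16)/62 = 47/62

P = 47/62 ≈ 75.81%


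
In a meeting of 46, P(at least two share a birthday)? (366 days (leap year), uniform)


P(all different) = Π(366-i)/366 for i=0..45
= 0.052187
P(match) = 1 - 0.052187 = 0.947813

P ≈ 0.9478 ≈ 94.78%


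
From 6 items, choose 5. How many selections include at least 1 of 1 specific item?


Complement: C(6,5) - C(5,5) = 6 - 1 = 5

5


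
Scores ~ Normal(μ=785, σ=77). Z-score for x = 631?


z = (x - μ)/σ = (631 - 785)/77 = -2.0

z = -2.0


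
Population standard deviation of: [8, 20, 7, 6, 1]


Mean = 42/5
  (8-42/5)²=4/25
  (20-42/5)²=3364/25
  (7-42/5)²=49/25
  (6-42/5)²=144/25
  (1-42/5)²=1369/25
Σ(x-μ)² = 986/5
σ² = (986/5)/5 = 986/25

σ = √(986/25) ≈ 6.2801


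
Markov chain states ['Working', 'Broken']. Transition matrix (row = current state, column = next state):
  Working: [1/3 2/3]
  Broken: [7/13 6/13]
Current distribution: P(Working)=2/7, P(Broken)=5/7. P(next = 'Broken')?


P(next=Broken) = Σᵢ P(now=i)×P(i→Broken)
= 2/7×2/3 + 5/7×6/13
= 4/21 + 30/91 = 142/273

P = 142/273 ≈ 0.5201


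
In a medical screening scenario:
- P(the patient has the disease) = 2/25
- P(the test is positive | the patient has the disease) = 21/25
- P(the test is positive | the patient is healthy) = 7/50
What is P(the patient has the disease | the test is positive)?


Using Bayes' theorem:
P(A|B) = P(B|A)·P(A) / P(B)

P(the test is positive) = 21/25 × 2/25 + 7/50 × 23/25
= 42/625 + 161/1250 = 49/250

P(the patient has the disease|the test is positive) = (42/625) / (49/250) = 12/35

P(the patient has the disease|the test is positive) = 12/35 ≈ 34.29%


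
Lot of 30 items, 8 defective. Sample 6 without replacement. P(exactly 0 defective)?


Hypergeometric: C(8,0)×C(22,6)/C(30,6)
= 1×74613/593775 = 3553/28275

P(X=0) = 3553/28275 ≈ 12.57%


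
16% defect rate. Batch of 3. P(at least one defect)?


P(all good) = (21/25)^3 = 9261/15625
P(≥1 defect) = 6364/15625

P = 6364/15625 ≈ 40.73%


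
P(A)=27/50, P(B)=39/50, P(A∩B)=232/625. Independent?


P(A)×P(B) = 1053/2500
P(A∩B) = 232/625
Not equal → NOT independent

No, not independent


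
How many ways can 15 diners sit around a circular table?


Circular arrangements of 15 distinct objects: fix one position to break rotational symmetry.
(n-1)! = 14! = 87178291200

87178291200


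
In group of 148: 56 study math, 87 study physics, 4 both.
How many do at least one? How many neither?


|A∪B| = 56+87-4 = 139
Neither = 148-139 = 9

At least one: 139; Neither: 9


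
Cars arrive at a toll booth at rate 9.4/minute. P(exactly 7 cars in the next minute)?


Poisson(λ=9.4): P(X=7) = e^(-λ)×λ^k/k!
= e^(-9.4) × 9.4^7 / 7!
≈ 8.272406556e-05 × 6484775.94193 / 5040 ≈ 0.106438

P(X=7) ≈ 0.106438 ≈ 10.64%


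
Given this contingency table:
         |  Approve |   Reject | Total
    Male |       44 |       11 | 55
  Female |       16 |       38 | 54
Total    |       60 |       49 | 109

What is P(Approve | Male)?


P(Approve | Male) = 44/(44+11) = 44/55 = 4/5

P(Approve|Male) = 4/5 ≈ 80.00%


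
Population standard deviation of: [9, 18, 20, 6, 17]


Mean = 70/5 = 14
  (9-14)²=25
  (18-14)²=16
  (20-14)²=36
  (6-14)²=64
  (17-14)²=9
Σ(x-μ)² = 150
σ² = 150/5 = 30

σ = √(30) ≈ 5.4772


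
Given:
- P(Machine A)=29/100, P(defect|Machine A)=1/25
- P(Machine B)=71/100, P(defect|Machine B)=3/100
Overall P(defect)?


P(B) = Σ P(B|Aᵢ)×P(Aᵢ)
  1/25×29/100 = 29/2500
  3/100×71/100 = 213/10000
Sum = 329/10000

P(defect) = 329/10000 ≈ 3.29%


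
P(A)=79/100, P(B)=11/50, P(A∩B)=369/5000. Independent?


P(A)×P(B) = 869/5000
P(A∩B) = 369/5000
Not equal → NOT independent

No, not independent


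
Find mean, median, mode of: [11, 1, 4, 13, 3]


Sorted: [1, 3, 4, 11, 13]
Mean = 32/5
Median = 4
Freq: {11: 1, 1: 1, 4: 1, 13: 1, 3: 1}
Mode: No mode

Mean=32/5, Median=4, Mode=No mode


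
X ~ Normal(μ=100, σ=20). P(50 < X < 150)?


z₁=(50-100)/20=-2.5, z₂=(150-100)/20=2.5
P = Φ(2.5) - Φ(-2.5) = 0.993790 - 0.006210 = 0.987580 ≈ 0.9876

P(50 < X < 150) ≈ 0.9876


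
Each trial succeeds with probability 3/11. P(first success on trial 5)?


Geometric: P(X=5) = (1-p)^(k-1)×p = (8/11)^4×3/11 = 12288/161051

P(X=5) = 12288/161051 ≈ 7.63%


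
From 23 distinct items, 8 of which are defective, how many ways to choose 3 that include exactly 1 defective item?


Choose 1 of the 8 defective items and 2 of the other 15 items:
C(8,1)×C(15,2) = 8×105 = 840

840


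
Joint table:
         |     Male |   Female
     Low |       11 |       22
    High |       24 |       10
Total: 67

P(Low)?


P(Low) = (11+22)/67 = 33/67

P(Low) = 33/67 ≈ 49.25%


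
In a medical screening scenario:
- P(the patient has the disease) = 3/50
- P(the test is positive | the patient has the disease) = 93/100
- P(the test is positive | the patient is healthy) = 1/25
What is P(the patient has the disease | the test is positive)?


Using Bayes' theorem:
P(A|B) = P(B|A)·P(A) / P(B)

P(the test is positive) = 93/100 × 3/50 + 1/25 × 47/50
= 279/5000 + 47/1250 = 467/5000

P(the patient has the disease|the test is positive) = (279/5000) / (467/5000) = 279/467

P(the patient has the disease|the test is positive) = 279/467 ≈ 59.74%


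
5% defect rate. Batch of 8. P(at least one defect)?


P(all good) = (19/20)^8 = 16983563041/25600000000
P(≥1 defect) = 8616436959/25600000000

P = 8616436959/25600000000 ≈ 33.66%


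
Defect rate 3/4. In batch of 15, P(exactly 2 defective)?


Binomial: P(X=2) = C(15,2)×p^2×(1-p)^13
= 105 × 9/16 × 1/67108864 = 945/1073741824

P(X=2) = 945/1073741824 ≈ 0.00%


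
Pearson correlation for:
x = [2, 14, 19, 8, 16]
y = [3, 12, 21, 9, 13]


n=5, Σx=59, Σy=58, Σxy=853, Σx²=881, Σy²=844
r = (5×853 - 59×58)/√((5×881 - 59²)(5×844 - 58²))
= 843/√(924×856) = 843/√790944 ≈ 843/889.3503 ≈ 0.9479

r ≈ 0.9479


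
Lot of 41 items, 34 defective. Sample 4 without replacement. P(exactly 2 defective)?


Hypergeometric: C(34,2)×C(7,2)/C(41,4)
= 561×21/101270 = 11781/101270

P(X=2) = 11781/101270 ≈ 11.63%


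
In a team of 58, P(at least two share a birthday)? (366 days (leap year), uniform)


P(all different) = Π(366-i)/366 for i=0..57
= 0.008451
P(match) = 1 - 0.008451 = 0.991549

P ≈ 0.9915 ≈ 99.15%


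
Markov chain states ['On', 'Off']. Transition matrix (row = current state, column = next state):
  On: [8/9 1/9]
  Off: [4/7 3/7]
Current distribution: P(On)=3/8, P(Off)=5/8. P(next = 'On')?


P(next=On) = Σᵢ P(now=i)×P(i→On)
= 3/8×8/9 + 5/8×4/7
= 1/3 + 5/14 = 29/42

P = 29/42 ≈ 0.6905


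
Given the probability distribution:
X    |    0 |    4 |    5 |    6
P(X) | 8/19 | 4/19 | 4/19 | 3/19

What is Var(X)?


E[X] = 54/19
E[X²] = 272/19
Var(X) = E[X²] - (E[X])² = 272/19 - 2916/361 = 2252/361

Var(X) = 2252/361 ≈ 6.2382


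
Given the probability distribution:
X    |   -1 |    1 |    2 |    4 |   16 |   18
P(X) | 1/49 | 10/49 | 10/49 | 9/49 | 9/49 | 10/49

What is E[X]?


E[X] = Σ x·P(X=x)
= (-1)×(1/49) + (1)×(10/49) + (2)×(10/49) + (4)×(9/49) + (16)×(9/49) + (18)×(10/49)
= 389/49

E[X] = 389/49


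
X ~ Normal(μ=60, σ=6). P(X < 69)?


z = (69-60)/6 = 1.5
P(Z < 1.5) = 0.9332

P(X < 69) ≈ 0.9332


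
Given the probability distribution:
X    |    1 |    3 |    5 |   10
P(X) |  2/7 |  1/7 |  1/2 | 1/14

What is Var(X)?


E[X] = 55/14
E[X²] = 297/14
Var(X) = E[X²] - (E[X])² = 297/14 - 3025/196 = 1133/196

Var(X) = 1133/196 ≈ 5.7806


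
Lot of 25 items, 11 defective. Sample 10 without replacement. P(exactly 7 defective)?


Hypergeometric: C(11,7)×C(14,3)/C(25,10)
= 330×364/3268760 = 273/7429

P(X=7) = 273/7429 ≈ 3.67%


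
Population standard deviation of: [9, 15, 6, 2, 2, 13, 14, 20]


Mean = 81/8
  (9-81/8)²=81/64
  (15-81/8)²=1521/64
  (6-81/8)²=1089/64
  (2-81/8)²=4225/64
  (2-81/8)²=4225/64
  (13-81/8)²=529/64
  (14-81/8)²=961/64
  (20-81/8)²=6241/64
Σ(x-μ)² = 2359/8
σ² = (2359/8)/8 = 2359/64

σ = √(2359/64) ≈ 6.0712


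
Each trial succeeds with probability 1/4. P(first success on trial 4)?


Geometric: P(X=4) = (1-p)^(k-1)×p = (3/4)^3×1/4 = 27/256

P(X=4) = 27/256 ≈ 10.55%


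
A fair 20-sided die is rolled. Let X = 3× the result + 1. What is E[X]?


E[die] = (1+20)/2 = 21/2
E[X] = 3×21/2 + 1 = 65/2

E[X] = 65/2


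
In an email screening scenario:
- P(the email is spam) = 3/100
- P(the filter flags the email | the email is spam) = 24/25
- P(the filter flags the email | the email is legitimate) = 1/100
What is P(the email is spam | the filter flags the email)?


Using Bayes' theorem:
P(A|B) = P(B|A)·P(A) / P(B)

P(the filter flags the email) = 24/25 × 3/100 + 1/100 × 97/100
= 18/625 + 97/10000 = 77/2000

P(the email is spam|the filter flags the email) = (18/625) / (77/2000) = 288/385

P(the email is spam|the filter flags the email) = 288/385 ≈ 74.81%


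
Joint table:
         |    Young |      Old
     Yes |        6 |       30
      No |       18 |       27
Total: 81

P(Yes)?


P(Yes) = (6+30)/81 = 36/81 = 4/9

P(Yes) = 4/9 ≈ 44.44%


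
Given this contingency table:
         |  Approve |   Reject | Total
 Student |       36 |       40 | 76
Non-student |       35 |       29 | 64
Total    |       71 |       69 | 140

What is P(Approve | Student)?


P(Approve | Student) = 36/(36+40) = 36/76 = 9/19

P(Approve|Student) = 9/19 ≈ 47.37%


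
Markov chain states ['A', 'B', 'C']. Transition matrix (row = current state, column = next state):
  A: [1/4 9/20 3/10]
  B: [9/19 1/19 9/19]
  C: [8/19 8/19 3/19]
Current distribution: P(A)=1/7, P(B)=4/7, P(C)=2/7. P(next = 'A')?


P(next=A) = Σᵢ P(now=i)×P(i→A)
= 1/7×1/4 + 4/7×9/19 + 2/7×8/19
= 1/28 + 36/133 + 16/133 = 227/532

P = 227/532 ≈ 0.4267


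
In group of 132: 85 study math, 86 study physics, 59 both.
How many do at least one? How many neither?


|A∪B| = 85+86-59 = 112
Neither = 132-112 = 20

At least one: 112; Neither: 20


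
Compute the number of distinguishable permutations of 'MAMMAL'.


Letters: 6, freq: {'M': 3, 'A': 2, 'L': 1}
6!/(3!×2!×1!) = 720/12 = 60

60


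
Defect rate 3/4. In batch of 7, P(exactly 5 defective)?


Binomial: P(X=5) = C(7,5)×p^5×(1-p)^2
= 21 × 243/1024 × 1/16 = 5103/16384

P(X=5) = 5103/16384 ≈ 31.15%


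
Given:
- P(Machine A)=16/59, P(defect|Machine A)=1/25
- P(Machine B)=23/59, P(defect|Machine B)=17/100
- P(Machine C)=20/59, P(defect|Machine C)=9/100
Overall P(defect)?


P(B) = Σ P(B|Aᵢ)×P(Aᵢ)
  1/25×16/59 = 16/1475
  17/100×23/59 = 391/5900
  9/100×20/59 = 9/295
Sum = 127/1180

P(defect) = 127/1180 ≈ 10.76%


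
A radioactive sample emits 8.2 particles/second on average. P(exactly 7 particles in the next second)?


Poisson(λ=8.2): P(X=7) = e^(-λ)×λ^k/k!
= e^(-8.2) × 8.2^7 / 7!
≈ 0.00027465357 × 2492854.70568 / 5040 ≈ 0.135848

P(X=7) ≈ 0.135848 ≈ 13.58%


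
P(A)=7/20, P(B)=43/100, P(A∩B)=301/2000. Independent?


P(A)×P(B) = 301/2000
P(A∩B) = 301/2000
Equal ✓ → Independent

Yes, independent


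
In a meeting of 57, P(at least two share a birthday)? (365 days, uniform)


P(all different) = Π(365-i)/365 for i=0..56
= 0.009878
P(match) = 1 - 0.009878 = 0.990122

P ≈ 0.9901 ≈ 99.01%


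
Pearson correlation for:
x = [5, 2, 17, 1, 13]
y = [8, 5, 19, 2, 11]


n=5, Σx=38, Σy=45, Σxy=518, Σx²=488, Σy²=575
r = (5×518 - 38×45)/√((5×488 - 38²)(5×575 - 45²))
= 880/√(996×850) = 880/√846600 ≈ 880/920.1087 ≈ 0.9564

r ≈ 0.9564


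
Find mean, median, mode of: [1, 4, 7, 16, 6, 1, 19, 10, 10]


Sorted: [1, 1, 4, 6, 7, 10, 10, 16, 19]
Mean = 74/9
Median = 7
Freq: {1: 2, 4: 1, 7: 1, 16: 1, 6: 1, 19: 1, 10: 2}
Mode: [1, 10]

Mean=74/9, Median=7, Mode=[1, 10]


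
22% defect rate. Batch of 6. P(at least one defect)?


P(all good) = (39/50)^6 = 3518743761/15625000000
P(≥1 defect) = 12106256239/15625000000

P = 12106256239/15625000000 ≈ 77.48%


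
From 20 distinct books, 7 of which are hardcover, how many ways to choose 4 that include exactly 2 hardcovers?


Choose 2 of the 7 hardcovers and 2 of the other 13 books:
C(7,2)×C(13,2) = 21×78 = 1638

1638
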